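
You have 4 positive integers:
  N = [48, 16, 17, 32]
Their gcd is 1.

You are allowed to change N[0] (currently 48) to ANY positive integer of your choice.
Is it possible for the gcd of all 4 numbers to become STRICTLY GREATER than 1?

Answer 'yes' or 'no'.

Answer: no

Derivation:
Current gcd = 1
gcd of all OTHER numbers (without N[0]=48): gcd([16, 17, 32]) = 1
The new gcd after any change is gcd(1, new_value).
This can be at most 1.
Since 1 = old gcd 1, the gcd can only stay the same or decrease.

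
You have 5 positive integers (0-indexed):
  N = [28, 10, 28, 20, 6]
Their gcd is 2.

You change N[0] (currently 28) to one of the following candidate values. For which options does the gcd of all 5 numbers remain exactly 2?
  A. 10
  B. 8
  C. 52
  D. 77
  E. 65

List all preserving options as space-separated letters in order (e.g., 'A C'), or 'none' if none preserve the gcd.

Answer: A B C

Derivation:
Old gcd = 2; gcd of others (without N[0]) = 2
New gcd for candidate v: gcd(2, v). Preserves old gcd iff gcd(2, v) = 2.
  Option A: v=10, gcd(2,10)=2 -> preserves
  Option B: v=8, gcd(2,8)=2 -> preserves
  Option C: v=52, gcd(2,52)=2 -> preserves
  Option D: v=77, gcd(2,77)=1 -> changes
  Option E: v=65, gcd(2,65)=1 -> changes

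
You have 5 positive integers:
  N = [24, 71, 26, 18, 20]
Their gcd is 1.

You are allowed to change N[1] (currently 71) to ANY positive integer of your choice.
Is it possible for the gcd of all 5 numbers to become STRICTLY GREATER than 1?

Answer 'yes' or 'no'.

Current gcd = 1
gcd of all OTHER numbers (without N[1]=71): gcd([24, 26, 18, 20]) = 2
The new gcd after any change is gcd(2, new_value).
This can be at most 2.
Since 2 > old gcd 1, the gcd CAN increase (e.g., set N[1] = 2).

Answer: yes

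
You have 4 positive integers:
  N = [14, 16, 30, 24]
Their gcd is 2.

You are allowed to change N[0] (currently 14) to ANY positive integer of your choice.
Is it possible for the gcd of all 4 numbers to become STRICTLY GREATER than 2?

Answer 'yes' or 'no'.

Current gcd = 2
gcd of all OTHER numbers (without N[0]=14): gcd([16, 30, 24]) = 2
The new gcd after any change is gcd(2, new_value).
This can be at most 2.
Since 2 = old gcd 2, the gcd can only stay the same or decrease.

Answer: no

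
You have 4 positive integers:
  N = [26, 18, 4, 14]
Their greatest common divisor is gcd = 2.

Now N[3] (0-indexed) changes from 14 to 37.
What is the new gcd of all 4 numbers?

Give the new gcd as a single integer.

Answer: 1

Derivation:
Numbers: [26, 18, 4, 14], gcd = 2
Change: index 3, 14 -> 37
gcd of the OTHER numbers (without index 3): gcd([26, 18, 4]) = 2
New gcd = gcd(g_others, new_val) = gcd(2, 37) = 1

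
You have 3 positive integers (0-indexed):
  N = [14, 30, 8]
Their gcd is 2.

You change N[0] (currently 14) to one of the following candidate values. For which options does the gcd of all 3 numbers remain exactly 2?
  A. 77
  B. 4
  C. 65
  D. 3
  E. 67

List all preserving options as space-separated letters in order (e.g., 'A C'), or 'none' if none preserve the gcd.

Old gcd = 2; gcd of others (without N[0]) = 2
New gcd for candidate v: gcd(2, v). Preserves old gcd iff gcd(2, v) = 2.
  Option A: v=77, gcd(2,77)=1 -> changes
  Option B: v=4, gcd(2,4)=2 -> preserves
  Option C: v=65, gcd(2,65)=1 -> changes
  Option D: v=3, gcd(2,3)=1 -> changes
  Option E: v=67, gcd(2,67)=1 -> changes

Answer: B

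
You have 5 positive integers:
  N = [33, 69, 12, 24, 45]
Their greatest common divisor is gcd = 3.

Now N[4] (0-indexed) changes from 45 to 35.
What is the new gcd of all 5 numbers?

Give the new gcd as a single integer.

Numbers: [33, 69, 12, 24, 45], gcd = 3
Change: index 4, 45 -> 35
gcd of the OTHER numbers (without index 4): gcd([33, 69, 12, 24]) = 3
New gcd = gcd(g_others, new_val) = gcd(3, 35) = 1

Answer: 1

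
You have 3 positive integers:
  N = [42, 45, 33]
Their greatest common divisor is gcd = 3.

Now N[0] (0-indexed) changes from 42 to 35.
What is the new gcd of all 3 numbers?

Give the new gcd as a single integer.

Answer: 1

Derivation:
Numbers: [42, 45, 33], gcd = 3
Change: index 0, 42 -> 35
gcd of the OTHER numbers (without index 0): gcd([45, 33]) = 3
New gcd = gcd(g_others, new_val) = gcd(3, 35) = 1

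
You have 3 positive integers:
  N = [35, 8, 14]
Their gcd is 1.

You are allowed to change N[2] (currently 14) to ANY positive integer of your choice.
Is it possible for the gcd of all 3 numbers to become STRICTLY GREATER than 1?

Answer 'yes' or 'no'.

Current gcd = 1
gcd of all OTHER numbers (without N[2]=14): gcd([35, 8]) = 1
The new gcd after any change is gcd(1, new_value).
This can be at most 1.
Since 1 = old gcd 1, the gcd can only stay the same or decrease.

Answer: no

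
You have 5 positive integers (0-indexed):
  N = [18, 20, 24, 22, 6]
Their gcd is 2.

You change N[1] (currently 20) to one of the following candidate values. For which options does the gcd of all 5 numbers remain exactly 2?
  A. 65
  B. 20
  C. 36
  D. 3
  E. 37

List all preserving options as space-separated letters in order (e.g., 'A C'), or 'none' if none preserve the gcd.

Old gcd = 2; gcd of others (without N[1]) = 2
New gcd for candidate v: gcd(2, v). Preserves old gcd iff gcd(2, v) = 2.
  Option A: v=65, gcd(2,65)=1 -> changes
  Option B: v=20, gcd(2,20)=2 -> preserves
  Option C: v=36, gcd(2,36)=2 -> preserves
  Option D: v=3, gcd(2,3)=1 -> changes
  Option E: v=37, gcd(2,37)=1 -> changes

Answer: B C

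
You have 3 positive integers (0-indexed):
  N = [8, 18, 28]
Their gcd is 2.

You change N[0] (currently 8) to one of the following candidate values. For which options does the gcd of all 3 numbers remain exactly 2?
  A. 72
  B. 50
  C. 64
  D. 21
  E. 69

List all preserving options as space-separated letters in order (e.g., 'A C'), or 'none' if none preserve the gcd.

Answer: A B C

Derivation:
Old gcd = 2; gcd of others (without N[0]) = 2
New gcd for candidate v: gcd(2, v). Preserves old gcd iff gcd(2, v) = 2.
  Option A: v=72, gcd(2,72)=2 -> preserves
  Option B: v=50, gcd(2,50)=2 -> preserves
  Option C: v=64, gcd(2,64)=2 -> preserves
  Option D: v=21, gcd(2,21)=1 -> changes
  Option E: v=69, gcd(2,69)=1 -> changes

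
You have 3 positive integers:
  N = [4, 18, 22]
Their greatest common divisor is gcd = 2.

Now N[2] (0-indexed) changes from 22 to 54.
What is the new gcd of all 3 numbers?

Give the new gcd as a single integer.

Answer: 2

Derivation:
Numbers: [4, 18, 22], gcd = 2
Change: index 2, 22 -> 54
gcd of the OTHER numbers (without index 2): gcd([4, 18]) = 2
New gcd = gcd(g_others, new_val) = gcd(2, 54) = 2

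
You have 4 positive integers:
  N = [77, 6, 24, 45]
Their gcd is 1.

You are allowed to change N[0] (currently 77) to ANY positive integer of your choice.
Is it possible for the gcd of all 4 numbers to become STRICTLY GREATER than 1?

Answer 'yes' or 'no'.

Answer: yes

Derivation:
Current gcd = 1
gcd of all OTHER numbers (without N[0]=77): gcd([6, 24, 45]) = 3
The new gcd after any change is gcd(3, new_value).
This can be at most 3.
Since 3 > old gcd 1, the gcd CAN increase (e.g., set N[0] = 3).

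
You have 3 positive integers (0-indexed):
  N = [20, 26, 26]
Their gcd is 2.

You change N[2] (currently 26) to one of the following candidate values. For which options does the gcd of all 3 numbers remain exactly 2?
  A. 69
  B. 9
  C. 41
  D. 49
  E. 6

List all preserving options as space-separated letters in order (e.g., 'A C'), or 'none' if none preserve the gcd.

Answer: E

Derivation:
Old gcd = 2; gcd of others (without N[2]) = 2
New gcd for candidate v: gcd(2, v). Preserves old gcd iff gcd(2, v) = 2.
  Option A: v=69, gcd(2,69)=1 -> changes
  Option B: v=9, gcd(2,9)=1 -> changes
  Option C: v=41, gcd(2,41)=1 -> changes
  Option D: v=49, gcd(2,49)=1 -> changes
  Option E: v=6, gcd(2,6)=2 -> preserves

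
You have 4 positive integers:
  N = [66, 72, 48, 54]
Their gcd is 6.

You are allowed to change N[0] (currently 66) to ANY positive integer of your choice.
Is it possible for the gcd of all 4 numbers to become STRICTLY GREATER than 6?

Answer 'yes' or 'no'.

Current gcd = 6
gcd of all OTHER numbers (without N[0]=66): gcd([72, 48, 54]) = 6
The new gcd after any change is gcd(6, new_value).
This can be at most 6.
Since 6 = old gcd 6, the gcd can only stay the same or decrease.

Answer: no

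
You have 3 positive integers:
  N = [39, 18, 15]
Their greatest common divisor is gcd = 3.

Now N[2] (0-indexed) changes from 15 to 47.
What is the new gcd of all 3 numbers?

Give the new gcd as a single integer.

Numbers: [39, 18, 15], gcd = 3
Change: index 2, 15 -> 47
gcd of the OTHER numbers (without index 2): gcd([39, 18]) = 3
New gcd = gcd(g_others, new_val) = gcd(3, 47) = 1

Answer: 1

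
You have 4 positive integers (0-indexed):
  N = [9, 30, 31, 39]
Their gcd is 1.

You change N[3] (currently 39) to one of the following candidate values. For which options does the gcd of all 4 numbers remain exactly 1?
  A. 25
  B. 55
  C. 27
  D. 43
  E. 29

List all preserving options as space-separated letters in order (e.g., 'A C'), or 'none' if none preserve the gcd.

Answer: A B C D E

Derivation:
Old gcd = 1; gcd of others (without N[3]) = 1
New gcd for candidate v: gcd(1, v). Preserves old gcd iff gcd(1, v) = 1.
  Option A: v=25, gcd(1,25)=1 -> preserves
  Option B: v=55, gcd(1,55)=1 -> preserves
  Option C: v=27, gcd(1,27)=1 -> preserves
  Option D: v=43, gcd(1,43)=1 -> preserves
  Option E: v=29, gcd(1,29)=1 -> preserves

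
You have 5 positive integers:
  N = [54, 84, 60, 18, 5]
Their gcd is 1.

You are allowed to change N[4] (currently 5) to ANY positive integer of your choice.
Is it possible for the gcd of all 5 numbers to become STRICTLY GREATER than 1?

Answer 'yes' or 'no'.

Answer: yes

Derivation:
Current gcd = 1
gcd of all OTHER numbers (without N[4]=5): gcd([54, 84, 60, 18]) = 6
The new gcd after any change is gcd(6, new_value).
This can be at most 6.
Since 6 > old gcd 1, the gcd CAN increase (e.g., set N[4] = 6).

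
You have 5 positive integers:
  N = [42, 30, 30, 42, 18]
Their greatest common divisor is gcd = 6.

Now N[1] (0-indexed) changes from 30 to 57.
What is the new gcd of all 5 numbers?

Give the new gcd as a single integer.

Numbers: [42, 30, 30, 42, 18], gcd = 6
Change: index 1, 30 -> 57
gcd of the OTHER numbers (without index 1): gcd([42, 30, 42, 18]) = 6
New gcd = gcd(g_others, new_val) = gcd(6, 57) = 3

Answer: 3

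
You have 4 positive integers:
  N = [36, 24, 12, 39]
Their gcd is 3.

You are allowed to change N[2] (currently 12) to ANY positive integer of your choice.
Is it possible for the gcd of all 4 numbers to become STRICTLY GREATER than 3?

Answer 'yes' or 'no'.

Current gcd = 3
gcd of all OTHER numbers (without N[2]=12): gcd([36, 24, 39]) = 3
The new gcd after any change is gcd(3, new_value).
This can be at most 3.
Since 3 = old gcd 3, the gcd can only stay the same or decrease.

Answer: no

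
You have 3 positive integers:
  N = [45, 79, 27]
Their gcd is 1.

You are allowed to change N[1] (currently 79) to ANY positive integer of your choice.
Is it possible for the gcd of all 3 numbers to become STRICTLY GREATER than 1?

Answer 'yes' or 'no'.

Current gcd = 1
gcd of all OTHER numbers (without N[1]=79): gcd([45, 27]) = 9
The new gcd after any change is gcd(9, new_value).
This can be at most 9.
Since 9 > old gcd 1, the gcd CAN increase (e.g., set N[1] = 9).

Answer: yes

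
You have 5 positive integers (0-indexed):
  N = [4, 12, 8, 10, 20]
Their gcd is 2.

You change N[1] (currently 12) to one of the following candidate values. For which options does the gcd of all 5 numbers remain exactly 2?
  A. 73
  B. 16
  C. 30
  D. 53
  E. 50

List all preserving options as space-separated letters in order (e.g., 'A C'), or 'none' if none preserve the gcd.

Old gcd = 2; gcd of others (without N[1]) = 2
New gcd for candidate v: gcd(2, v). Preserves old gcd iff gcd(2, v) = 2.
  Option A: v=73, gcd(2,73)=1 -> changes
  Option B: v=16, gcd(2,16)=2 -> preserves
  Option C: v=30, gcd(2,30)=2 -> preserves
  Option D: v=53, gcd(2,53)=1 -> changes
  Option E: v=50, gcd(2,50)=2 -> preserves

Answer: B C E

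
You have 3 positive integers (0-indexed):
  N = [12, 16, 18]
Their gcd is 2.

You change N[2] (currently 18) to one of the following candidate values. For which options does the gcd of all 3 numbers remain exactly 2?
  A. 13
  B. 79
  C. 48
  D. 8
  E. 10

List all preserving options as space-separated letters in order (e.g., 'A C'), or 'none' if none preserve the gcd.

Old gcd = 2; gcd of others (without N[2]) = 4
New gcd for candidate v: gcd(4, v). Preserves old gcd iff gcd(4, v) = 2.
  Option A: v=13, gcd(4,13)=1 -> changes
  Option B: v=79, gcd(4,79)=1 -> changes
  Option C: v=48, gcd(4,48)=4 -> changes
  Option D: v=8, gcd(4,8)=4 -> changes
  Option E: v=10, gcd(4,10)=2 -> preserves

Answer: E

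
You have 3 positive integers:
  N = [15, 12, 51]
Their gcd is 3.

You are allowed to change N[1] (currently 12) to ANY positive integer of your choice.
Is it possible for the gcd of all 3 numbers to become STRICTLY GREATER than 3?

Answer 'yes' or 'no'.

Current gcd = 3
gcd of all OTHER numbers (without N[1]=12): gcd([15, 51]) = 3
The new gcd after any change is gcd(3, new_value).
This can be at most 3.
Since 3 = old gcd 3, the gcd can only stay the same or decrease.

Answer: no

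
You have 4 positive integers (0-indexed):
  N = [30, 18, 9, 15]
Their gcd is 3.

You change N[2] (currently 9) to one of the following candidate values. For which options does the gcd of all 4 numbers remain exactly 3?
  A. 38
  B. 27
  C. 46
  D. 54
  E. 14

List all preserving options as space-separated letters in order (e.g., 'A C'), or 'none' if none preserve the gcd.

Answer: B D

Derivation:
Old gcd = 3; gcd of others (without N[2]) = 3
New gcd for candidate v: gcd(3, v). Preserves old gcd iff gcd(3, v) = 3.
  Option A: v=38, gcd(3,38)=1 -> changes
  Option B: v=27, gcd(3,27)=3 -> preserves
  Option C: v=46, gcd(3,46)=1 -> changes
  Option D: v=54, gcd(3,54)=3 -> preserves
  Option E: v=14, gcd(3,14)=1 -> changes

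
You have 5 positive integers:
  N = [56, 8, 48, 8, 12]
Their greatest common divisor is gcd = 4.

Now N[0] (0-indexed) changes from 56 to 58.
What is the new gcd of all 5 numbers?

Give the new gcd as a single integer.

Answer: 2

Derivation:
Numbers: [56, 8, 48, 8, 12], gcd = 4
Change: index 0, 56 -> 58
gcd of the OTHER numbers (without index 0): gcd([8, 48, 8, 12]) = 4
New gcd = gcd(g_others, new_val) = gcd(4, 58) = 2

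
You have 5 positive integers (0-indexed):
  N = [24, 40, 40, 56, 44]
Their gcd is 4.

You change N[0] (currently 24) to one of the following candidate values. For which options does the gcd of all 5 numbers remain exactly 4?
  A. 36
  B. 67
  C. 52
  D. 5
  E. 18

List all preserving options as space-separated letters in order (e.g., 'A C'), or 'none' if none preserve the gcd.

Old gcd = 4; gcd of others (without N[0]) = 4
New gcd for candidate v: gcd(4, v). Preserves old gcd iff gcd(4, v) = 4.
  Option A: v=36, gcd(4,36)=4 -> preserves
  Option B: v=67, gcd(4,67)=1 -> changes
  Option C: v=52, gcd(4,52)=4 -> preserves
  Option D: v=5, gcd(4,5)=1 -> changes
  Option E: v=18, gcd(4,18)=2 -> changes

Answer: A C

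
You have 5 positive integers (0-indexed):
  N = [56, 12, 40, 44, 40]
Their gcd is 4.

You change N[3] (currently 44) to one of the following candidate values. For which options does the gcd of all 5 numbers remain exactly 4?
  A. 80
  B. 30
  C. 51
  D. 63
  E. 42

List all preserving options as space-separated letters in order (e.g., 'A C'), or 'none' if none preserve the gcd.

Old gcd = 4; gcd of others (without N[3]) = 4
New gcd for candidate v: gcd(4, v). Preserves old gcd iff gcd(4, v) = 4.
  Option A: v=80, gcd(4,80)=4 -> preserves
  Option B: v=30, gcd(4,30)=2 -> changes
  Option C: v=51, gcd(4,51)=1 -> changes
  Option D: v=63, gcd(4,63)=1 -> changes
  Option E: v=42, gcd(4,42)=2 -> changes

Answer: A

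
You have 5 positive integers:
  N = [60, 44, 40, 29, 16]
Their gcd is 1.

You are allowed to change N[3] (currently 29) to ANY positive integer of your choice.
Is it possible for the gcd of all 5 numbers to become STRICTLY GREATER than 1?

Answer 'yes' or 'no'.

Current gcd = 1
gcd of all OTHER numbers (without N[3]=29): gcd([60, 44, 40, 16]) = 4
The new gcd after any change is gcd(4, new_value).
This can be at most 4.
Since 4 > old gcd 1, the gcd CAN increase (e.g., set N[3] = 4).

Answer: yes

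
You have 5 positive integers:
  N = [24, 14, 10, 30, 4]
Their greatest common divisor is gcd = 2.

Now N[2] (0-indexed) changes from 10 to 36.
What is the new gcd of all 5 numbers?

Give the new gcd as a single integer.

Answer: 2

Derivation:
Numbers: [24, 14, 10, 30, 4], gcd = 2
Change: index 2, 10 -> 36
gcd of the OTHER numbers (without index 2): gcd([24, 14, 30, 4]) = 2
New gcd = gcd(g_others, new_val) = gcd(2, 36) = 2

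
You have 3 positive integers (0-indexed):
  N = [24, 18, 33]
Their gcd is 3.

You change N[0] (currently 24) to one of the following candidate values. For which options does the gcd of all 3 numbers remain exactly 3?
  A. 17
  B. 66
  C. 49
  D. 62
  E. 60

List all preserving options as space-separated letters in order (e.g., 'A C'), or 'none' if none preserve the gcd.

Answer: B E

Derivation:
Old gcd = 3; gcd of others (without N[0]) = 3
New gcd for candidate v: gcd(3, v). Preserves old gcd iff gcd(3, v) = 3.
  Option A: v=17, gcd(3,17)=1 -> changes
  Option B: v=66, gcd(3,66)=3 -> preserves
  Option C: v=49, gcd(3,49)=1 -> changes
  Option D: v=62, gcd(3,62)=1 -> changes
  Option E: v=60, gcd(3,60)=3 -> preserves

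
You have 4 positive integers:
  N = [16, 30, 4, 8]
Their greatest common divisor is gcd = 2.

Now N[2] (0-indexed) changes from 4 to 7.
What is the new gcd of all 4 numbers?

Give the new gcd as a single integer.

Answer: 1

Derivation:
Numbers: [16, 30, 4, 8], gcd = 2
Change: index 2, 4 -> 7
gcd of the OTHER numbers (without index 2): gcd([16, 30, 8]) = 2
New gcd = gcd(g_others, new_val) = gcd(2, 7) = 1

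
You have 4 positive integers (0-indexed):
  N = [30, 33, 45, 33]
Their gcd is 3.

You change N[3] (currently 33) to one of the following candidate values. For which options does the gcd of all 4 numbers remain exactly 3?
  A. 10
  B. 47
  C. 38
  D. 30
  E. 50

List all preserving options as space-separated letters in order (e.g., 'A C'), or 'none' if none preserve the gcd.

Old gcd = 3; gcd of others (without N[3]) = 3
New gcd for candidate v: gcd(3, v). Preserves old gcd iff gcd(3, v) = 3.
  Option A: v=10, gcd(3,10)=1 -> changes
  Option B: v=47, gcd(3,47)=1 -> changes
  Option C: v=38, gcd(3,38)=1 -> changes
  Option D: v=30, gcd(3,30)=3 -> preserves
  Option E: v=50, gcd(3,50)=1 -> changes

Answer: D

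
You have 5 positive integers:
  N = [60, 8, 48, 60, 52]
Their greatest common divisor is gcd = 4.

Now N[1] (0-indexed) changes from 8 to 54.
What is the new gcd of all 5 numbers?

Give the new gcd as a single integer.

Numbers: [60, 8, 48, 60, 52], gcd = 4
Change: index 1, 8 -> 54
gcd of the OTHER numbers (without index 1): gcd([60, 48, 60, 52]) = 4
New gcd = gcd(g_others, new_val) = gcd(4, 54) = 2

Answer: 2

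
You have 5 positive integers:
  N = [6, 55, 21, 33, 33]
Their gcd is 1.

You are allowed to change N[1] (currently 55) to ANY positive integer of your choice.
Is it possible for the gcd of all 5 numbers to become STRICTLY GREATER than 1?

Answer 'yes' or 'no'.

Current gcd = 1
gcd of all OTHER numbers (without N[1]=55): gcd([6, 21, 33, 33]) = 3
The new gcd after any change is gcd(3, new_value).
This can be at most 3.
Since 3 > old gcd 1, the gcd CAN increase (e.g., set N[1] = 3).

Answer: yes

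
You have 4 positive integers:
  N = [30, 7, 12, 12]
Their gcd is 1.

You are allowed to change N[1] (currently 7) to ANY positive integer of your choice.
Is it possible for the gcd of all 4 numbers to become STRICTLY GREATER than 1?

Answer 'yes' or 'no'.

Current gcd = 1
gcd of all OTHER numbers (without N[1]=7): gcd([30, 12, 12]) = 6
The new gcd after any change is gcd(6, new_value).
This can be at most 6.
Since 6 > old gcd 1, the gcd CAN increase (e.g., set N[1] = 6).

Answer: yes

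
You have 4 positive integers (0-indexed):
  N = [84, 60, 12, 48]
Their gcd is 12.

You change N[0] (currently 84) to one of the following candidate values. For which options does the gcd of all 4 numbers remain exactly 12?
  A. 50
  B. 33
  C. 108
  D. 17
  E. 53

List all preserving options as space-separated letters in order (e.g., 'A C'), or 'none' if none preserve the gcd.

Old gcd = 12; gcd of others (without N[0]) = 12
New gcd for candidate v: gcd(12, v). Preserves old gcd iff gcd(12, v) = 12.
  Option A: v=50, gcd(12,50)=2 -> changes
  Option B: v=33, gcd(12,33)=3 -> changes
  Option C: v=108, gcd(12,108)=12 -> preserves
  Option D: v=17, gcd(12,17)=1 -> changes
  Option E: v=53, gcd(12,53)=1 -> changes

Answer: C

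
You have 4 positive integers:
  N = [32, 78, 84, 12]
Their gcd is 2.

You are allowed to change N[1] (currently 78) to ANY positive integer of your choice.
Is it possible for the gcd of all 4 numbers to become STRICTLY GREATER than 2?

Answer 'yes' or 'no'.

Answer: yes

Derivation:
Current gcd = 2
gcd of all OTHER numbers (without N[1]=78): gcd([32, 84, 12]) = 4
The new gcd after any change is gcd(4, new_value).
This can be at most 4.
Since 4 > old gcd 2, the gcd CAN increase (e.g., set N[1] = 4).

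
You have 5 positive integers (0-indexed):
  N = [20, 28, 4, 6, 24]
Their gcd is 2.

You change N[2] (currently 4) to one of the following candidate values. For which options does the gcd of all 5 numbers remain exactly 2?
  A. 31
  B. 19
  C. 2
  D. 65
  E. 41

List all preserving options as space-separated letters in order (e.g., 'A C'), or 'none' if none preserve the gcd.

Old gcd = 2; gcd of others (without N[2]) = 2
New gcd for candidate v: gcd(2, v). Preserves old gcd iff gcd(2, v) = 2.
  Option A: v=31, gcd(2,31)=1 -> changes
  Option B: v=19, gcd(2,19)=1 -> changes
  Option C: v=2, gcd(2,2)=2 -> preserves
  Option D: v=65, gcd(2,65)=1 -> changes
  Option E: v=41, gcd(2,41)=1 -> changes

Answer: C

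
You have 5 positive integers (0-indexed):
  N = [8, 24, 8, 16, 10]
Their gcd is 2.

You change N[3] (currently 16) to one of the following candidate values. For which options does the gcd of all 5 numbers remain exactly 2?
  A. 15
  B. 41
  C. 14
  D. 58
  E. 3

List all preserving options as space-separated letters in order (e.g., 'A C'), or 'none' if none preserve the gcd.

Answer: C D

Derivation:
Old gcd = 2; gcd of others (without N[3]) = 2
New gcd for candidate v: gcd(2, v). Preserves old gcd iff gcd(2, v) = 2.
  Option A: v=15, gcd(2,15)=1 -> changes
  Option B: v=41, gcd(2,41)=1 -> changes
  Option C: v=14, gcd(2,14)=2 -> preserves
  Option D: v=58, gcd(2,58)=2 -> preserves
  Option E: v=3, gcd(2,3)=1 -> changes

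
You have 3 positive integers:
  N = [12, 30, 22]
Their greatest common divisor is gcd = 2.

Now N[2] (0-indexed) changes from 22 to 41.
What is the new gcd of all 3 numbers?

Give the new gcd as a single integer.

Answer: 1

Derivation:
Numbers: [12, 30, 22], gcd = 2
Change: index 2, 22 -> 41
gcd of the OTHER numbers (without index 2): gcd([12, 30]) = 6
New gcd = gcd(g_others, new_val) = gcd(6, 41) = 1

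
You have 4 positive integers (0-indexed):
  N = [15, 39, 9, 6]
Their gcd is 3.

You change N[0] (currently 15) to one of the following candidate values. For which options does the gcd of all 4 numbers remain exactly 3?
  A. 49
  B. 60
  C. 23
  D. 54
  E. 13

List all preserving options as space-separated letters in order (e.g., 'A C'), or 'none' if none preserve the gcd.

Old gcd = 3; gcd of others (without N[0]) = 3
New gcd for candidate v: gcd(3, v). Preserves old gcd iff gcd(3, v) = 3.
  Option A: v=49, gcd(3,49)=1 -> changes
  Option B: v=60, gcd(3,60)=3 -> preserves
  Option C: v=23, gcd(3,23)=1 -> changes
  Option D: v=54, gcd(3,54)=3 -> preserves
  Option E: v=13, gcd(3,13)=1 -> changes

Answer: B D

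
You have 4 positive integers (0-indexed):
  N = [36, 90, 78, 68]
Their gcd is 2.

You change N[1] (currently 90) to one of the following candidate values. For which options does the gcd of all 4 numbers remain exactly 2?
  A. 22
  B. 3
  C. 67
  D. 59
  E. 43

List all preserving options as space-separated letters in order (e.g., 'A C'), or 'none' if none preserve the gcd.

Old gcd = 2; gcd of others (without N[1]) = 2
New gcd for candidate v: gcd(2, v). Preserves old gcd iff gcd(2, v) = 2.
  Option A: v=22, gcd(2,22)=2 -> preserves
  Option B: v=3, gcd(2,3)=1 -> changes
  Option C: v=67, gcd(2,67)=1 -> changes
  Option D: v=59, gcd(2,59)=1 -> changes
  Option E: v=43, gcd(2,43)=1 -> changes

Answer: A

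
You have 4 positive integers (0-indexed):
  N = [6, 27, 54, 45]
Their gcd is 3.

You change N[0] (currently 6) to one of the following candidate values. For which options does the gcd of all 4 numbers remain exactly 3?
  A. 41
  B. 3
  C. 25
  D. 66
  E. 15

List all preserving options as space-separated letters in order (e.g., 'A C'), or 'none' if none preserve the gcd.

Old gcd = 3; gcd of others (without N[0]) = 9
New gcd for candidate v: gcd(9, v). Preserves old gcd iff gcd(9, v) = 3.
  Option A: v=41, gcd(9,41)=1 -> changes
  Option B: v=3, gcd(9,3)=3 -> preserves
  Option C: v=25, gcd(9,25)=1 -> changes
  Option D: v=66, gcd(9,66)=3 -> preserves
  Option E: v=15, gcd(9,15)=3 -> preserves

Answer: B D E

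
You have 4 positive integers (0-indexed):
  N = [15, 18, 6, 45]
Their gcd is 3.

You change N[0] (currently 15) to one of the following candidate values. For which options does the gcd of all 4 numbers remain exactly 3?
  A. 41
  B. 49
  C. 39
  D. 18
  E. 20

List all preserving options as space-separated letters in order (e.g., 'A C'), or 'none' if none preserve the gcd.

Answer: C D

Derivation:
Old gcd = 3; gcd of others (without N[0]) = 3
New gcd for candidate v: gcd(3, v). Preserves old gcd iff gcd(3, v) = 3.
  Option A: v=41, gcd(3,41)=1 -> changes
  Option B: v=49, gcd(3,49)=1 -> changes
  Option C: v=39, gcd(3,39)=3 -> preserves
  Option D: v=18, gcd(3,18)=3 -> preserves
  Option E: v=20, gcd(3,20)=1 -> changes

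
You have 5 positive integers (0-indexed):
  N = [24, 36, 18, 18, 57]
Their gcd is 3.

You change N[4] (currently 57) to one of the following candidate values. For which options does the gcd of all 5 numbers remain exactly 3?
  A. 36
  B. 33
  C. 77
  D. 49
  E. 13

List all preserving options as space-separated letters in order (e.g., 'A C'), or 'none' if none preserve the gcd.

Answer: B

Derivation:
Old gcd = 3; gcd of others (without N[4]) = 6
New gcd for candidate v: gcd(6, v). Preserves old gcd iff gcd(6, v) = 3.
  Option A: v=36, gcd(6,36)=6 -> changes
  Option B: v=33, gcd(6,33)=3 -> preserves
  Option C: v=77, gcd(6,77)=1 -> changes
  Option D: v=49, gcd(6,49)=1 -> changes
  Option E: v=13, gcd(6,13)=1 -> changes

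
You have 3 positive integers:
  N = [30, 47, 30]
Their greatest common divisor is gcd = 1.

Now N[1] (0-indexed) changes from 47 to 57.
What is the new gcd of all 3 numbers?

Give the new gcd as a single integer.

Answer: 3

Derivation:
Numbers: [30, 47, 30], gcd = 1
Change: index 1, 47 -> 57
gcd of the OTHER numbers (without index 1): gcd([30, 30]) = 30
New gcd = gcd(g_others, new_val) = gcd(30, 57) = 3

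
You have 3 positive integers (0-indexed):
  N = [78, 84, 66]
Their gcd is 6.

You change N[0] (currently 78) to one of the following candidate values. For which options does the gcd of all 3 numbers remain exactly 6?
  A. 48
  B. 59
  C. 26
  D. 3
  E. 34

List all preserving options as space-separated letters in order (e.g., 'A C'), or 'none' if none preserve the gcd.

Old gcd = 6; gcd of others (without N[0]) = 6
New gcd for candidate v: gcd(6, v). Preserves old gcd iff gcd(6, v) = 6.
  Option A: v=48, gcd(6,48)=6 -> preserves
  Option B: v=59, gcd(6,59)=1 -> changes
  Option C: v=26, gcd(6,26)=2 -> changes
  Option D: v=3, gcd(6,3)=3 -> changes
  Option E: v=34, gcd(6,34)=2 -> changes

Answer: A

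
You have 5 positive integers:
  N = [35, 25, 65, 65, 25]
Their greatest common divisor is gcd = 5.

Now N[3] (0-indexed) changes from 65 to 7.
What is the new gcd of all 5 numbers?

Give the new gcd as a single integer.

Numbers: [35, 25, 65, 65, 25], gcd = 5
Change: index 3, 65 -> 7
gcd of the OTHER numbers (without index 3): gcd([35, 25, 65, 25]) = 5
New gcd = gcd(g_others, new_val) = gcd(5, 7) = 1

Answer: 1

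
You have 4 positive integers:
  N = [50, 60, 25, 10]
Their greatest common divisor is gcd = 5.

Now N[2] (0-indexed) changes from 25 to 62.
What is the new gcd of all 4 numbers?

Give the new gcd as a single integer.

Numbers: [50, 60, 25, 10], gcd = 5
Change: index 2, 25 -> 62
gcd of the OTHER numbers (without index 2): gcd([50, 60, 10]) = 10
New gcd = gcd(g_others, new_val) = gcd(10, 62) = 2

Answer: 2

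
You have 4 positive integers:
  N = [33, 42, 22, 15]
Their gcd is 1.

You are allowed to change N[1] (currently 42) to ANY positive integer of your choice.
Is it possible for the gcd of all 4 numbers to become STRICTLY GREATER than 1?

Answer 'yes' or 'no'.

Current gcd = 1
gcd of all OTHER numbers (without N[1]=42): gcd([33, 22, 15]) = 1
The new gcd after any change is gcd(1, new_value).
This can be at most 1.
Since 1 = old gcd 1, the gcd can only stay the same or decrease.

Answer: no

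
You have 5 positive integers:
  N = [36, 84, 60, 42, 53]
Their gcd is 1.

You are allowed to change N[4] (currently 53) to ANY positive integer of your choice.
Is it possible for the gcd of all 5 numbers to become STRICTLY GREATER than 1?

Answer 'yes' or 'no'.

Answer: yes

Derivation:
Current gcd = 1
gcd of all OTHER numbers (without N[4]=53): gcd([36, 84, 60, 42]) = 6
The new gcd after any change is gcd(6, new_value).
This can be at most 6.
Since 6 > old gcd 1, the gcd CAN increase (e.g., set N[4] = 6).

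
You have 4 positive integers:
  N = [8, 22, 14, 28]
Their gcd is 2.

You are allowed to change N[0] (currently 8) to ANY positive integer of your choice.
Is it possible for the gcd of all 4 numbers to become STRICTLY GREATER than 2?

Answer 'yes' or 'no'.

Answer: no

Derivation:
Current gcd = 2
gcd of all OTHER numbers (without N[0]=8): gcd([22, 14, 28]) = 2
The new gcd after any change is gcd(2, new_value).
This can be at most 2.
Since 2 = old gcd 2, the gcd can only stay the same or decrease.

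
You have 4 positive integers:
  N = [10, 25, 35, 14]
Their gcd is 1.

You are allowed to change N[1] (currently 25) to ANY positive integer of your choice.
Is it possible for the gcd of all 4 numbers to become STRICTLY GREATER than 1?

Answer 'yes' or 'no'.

Current gcd = 1
gcd of all OTHER numbers (without N[1]=25): gcd([10, 35, 14]) = 1
The new gcd after any change is gcd(1, new_value).
This can be at most 1.
Since 1 = old gcd 1, the gcd can only stay the same or decrease.

Answer: no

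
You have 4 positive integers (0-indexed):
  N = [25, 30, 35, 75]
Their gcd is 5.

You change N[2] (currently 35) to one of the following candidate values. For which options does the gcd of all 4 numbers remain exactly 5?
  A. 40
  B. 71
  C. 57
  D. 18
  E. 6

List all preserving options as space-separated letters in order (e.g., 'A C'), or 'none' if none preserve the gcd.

Old gcd = 5; gcd of others (without N[2]) = 5
New gcd for candidate v: gcd(5, v). Preserves old gcd iff gcd(5, v) = 5.
  Option A: v=40, gcd(5,40)=5 -> preserves
  Option B: v=71, gcd(5,71)=1 -> changes
  Option C: v=57, gcd(5,57)=1 -> changes
  Option D: v=18, gcd(5,18)=1 -> changes
  Option E: v=6, gcd(5,6)=1 -> changes

Answer: A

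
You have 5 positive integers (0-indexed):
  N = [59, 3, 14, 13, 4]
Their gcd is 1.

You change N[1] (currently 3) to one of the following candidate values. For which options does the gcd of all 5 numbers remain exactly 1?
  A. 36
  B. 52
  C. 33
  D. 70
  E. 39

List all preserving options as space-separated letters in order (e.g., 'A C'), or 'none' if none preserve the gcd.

Answer: A B C D E

Derivation:
Old gcd = 1; gcd of others (without N[1]) = 1
New gcd for candidate v: gcd(1, v). Preserves old gcd iff gcd(1, v) = 1.
  Option A: v=36, gcd(1,36)=1 -> preserves
  Option B: v=52, gcd(1,52)=1 -> preserves
  Option C: v=33, gcd(1,33)=1 -> preserves
  Option D: v=70, gcd(1,70)=1 -> preserves
  Option E: v=39, gcd(1,39)=1 -> preserves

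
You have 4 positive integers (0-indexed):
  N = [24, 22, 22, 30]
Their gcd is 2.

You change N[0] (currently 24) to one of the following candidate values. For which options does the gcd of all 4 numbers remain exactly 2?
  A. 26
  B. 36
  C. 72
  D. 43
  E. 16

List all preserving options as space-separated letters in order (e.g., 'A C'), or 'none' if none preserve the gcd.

Answer: A B C E

Derivation:
Old gcd = 2; gcd of others (without N[0]) = 2
New gcd for candidate v: gcd(2, v). Preserves old gcd iff gcd(2, v) = 2.
  Option A: v=26, gcd(2,26)=2 -> preserves
  Option B: v=36, gcd(2,36)=2 -> preserves
  Option C: v=72, gcd(2,72)=2 -> preserves
  Option D: v=43, gcd(2,43)=1 -> changes
  Option E: v=16, gcd(2,16)=2 -> preserves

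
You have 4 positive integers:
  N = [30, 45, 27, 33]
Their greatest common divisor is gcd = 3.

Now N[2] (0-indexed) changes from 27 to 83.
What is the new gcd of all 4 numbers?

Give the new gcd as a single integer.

Answer: 1

Derivation:
Numbers: [30, 45, 27, 33], gcd = 3
Change: index 2, 27 -> 83
gcd of the OTHER numbers (without index 2): gcd([30, 45, 33]) = 3
New gcd = gcd(g_others, new_val) = gcd(3, 83) = 1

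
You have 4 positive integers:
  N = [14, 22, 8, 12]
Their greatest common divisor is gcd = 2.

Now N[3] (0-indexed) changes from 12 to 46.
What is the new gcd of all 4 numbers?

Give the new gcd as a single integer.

Answer: 2

Derivation:
Numbers: [14, 22, 8, 12], gcd = 2
Change: index 3, 12 -> 46
gcd of the OTHER numbers (without index 3): gcd([14, 22, 8]) = 2
New gcd = gcd(g_others, new_val) = gcd(2, 46) = 2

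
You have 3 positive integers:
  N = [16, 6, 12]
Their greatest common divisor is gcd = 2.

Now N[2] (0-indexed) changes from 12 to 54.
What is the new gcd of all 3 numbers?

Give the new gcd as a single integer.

Answer: 2

Derivation:
Numbers: [16, 6, 12], gcd = 2
Change: index 2, 12 -> 54
gcd of the OTHER numbers (without index 2): gcd([16, 6]) = 2
New gcd = gcd(g_others, new_val) = gcd(2, 54) = 2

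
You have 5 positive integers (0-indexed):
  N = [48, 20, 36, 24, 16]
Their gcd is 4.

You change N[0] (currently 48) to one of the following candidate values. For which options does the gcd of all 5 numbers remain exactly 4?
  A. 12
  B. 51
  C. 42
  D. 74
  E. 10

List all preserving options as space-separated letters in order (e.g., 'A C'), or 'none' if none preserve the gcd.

Old gcd = 4; gcd of others (without N[0]) = 4
New gcd for candidate v: gcd(4, v). Preserves old gcd iff gcd(4, v) = 4.
  Option A: v=12, gcd(4,12)=4 -> preserves
  Option B: v=51, gcd(4,51)=1 -> changes
  Option C: v=42, gcd(4,42)=2 -> changes
  Option D: v=74, gcd(4,74)=2 -> changes
  Option E: v=10, gcd(4,10)=2 -> changes

Answer: A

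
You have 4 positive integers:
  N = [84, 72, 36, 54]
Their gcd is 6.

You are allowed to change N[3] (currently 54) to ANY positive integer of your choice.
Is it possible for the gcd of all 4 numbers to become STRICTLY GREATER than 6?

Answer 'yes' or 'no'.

Answer: yes

Derivation:
Current gcd = 6
gcd of all OTHER numbers (without N[3]=54): gcd([84, 72, 36]) = 12
The new gcd after any change is gcd(12, new_value).
This can be at most 12.
Since 12 > old gcd 6, the gcd CAN increase (e.g., set N[3] = 12).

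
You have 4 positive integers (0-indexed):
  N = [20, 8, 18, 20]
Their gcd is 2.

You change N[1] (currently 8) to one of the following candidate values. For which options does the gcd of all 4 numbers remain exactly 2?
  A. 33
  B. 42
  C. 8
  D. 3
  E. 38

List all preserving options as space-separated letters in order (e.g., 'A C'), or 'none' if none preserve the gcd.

Answer: B C E

Derivation:
Old gcd = 2; gcd of others (without N[1]) = 2
New gcd for candidate v: gcd(2, v). Preserves old gcd iff gcd(2, v) = 2.
  Option A: v=33, gcd(2,33)=1 -> changes
  Option B: v=42, gcd(2,42)=2 -> preserves
  Option C: v=8, gcd(2,8)=2 -> preserves
  Option D: v=3, gcd(2,3)=1 -> changes
  Option E: v=38, gcd(2,38)=2 -> preserves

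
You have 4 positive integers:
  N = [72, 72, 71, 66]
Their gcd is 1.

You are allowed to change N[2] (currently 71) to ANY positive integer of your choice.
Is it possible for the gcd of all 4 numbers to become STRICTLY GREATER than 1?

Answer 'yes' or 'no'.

Answer: yes

Derivation:
Current gcd = 1
gcd of all OTHER numbers (without N[2]=71): gcd([72, 72, 66]) = 6
The new gcd after any change is gcd(6, new_value).
This can be at most 6.
Since 6 > old gcd 1, the gcd CAN increase (e.g., set N[2] = 6).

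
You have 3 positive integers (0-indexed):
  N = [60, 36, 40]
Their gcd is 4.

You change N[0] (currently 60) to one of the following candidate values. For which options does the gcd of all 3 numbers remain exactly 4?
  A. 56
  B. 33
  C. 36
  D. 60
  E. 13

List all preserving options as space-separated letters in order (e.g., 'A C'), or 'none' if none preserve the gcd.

Answer: A C D

Derivation:
Old gcd = 4; gcd of others (without N[0]) = 4
New gcd for candidate v: gcd(4, v). Preserves old gcd iff gcd(4, v) = 4.
  Option A: v=56, gcd(4,56)=4 -> preserves
  Option B: v=33, gcd(4,33)=1 -> changes
  Option C: v=36, gcd(4,36)=4 -> preserves
  Option D: v=60, gcd(4,60)=4 -> preserves
  Option E: v=13, gcd(4,13)=1 -> changes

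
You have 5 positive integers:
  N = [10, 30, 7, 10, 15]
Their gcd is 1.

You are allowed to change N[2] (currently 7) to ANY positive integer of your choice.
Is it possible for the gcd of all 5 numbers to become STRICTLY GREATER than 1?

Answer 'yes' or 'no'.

Answer: yes

Derivation:
Current gcd = 1
gcd of all OTHER numbers (without N[2]=7): gcd([10, 30, 10, 15]) = 5
The new gcd after any change is gcd(5, new_value).
This can be at most 5.
Since 5 > old gcd 1, the gcd CAN increase (e.g., set N[2] = 5).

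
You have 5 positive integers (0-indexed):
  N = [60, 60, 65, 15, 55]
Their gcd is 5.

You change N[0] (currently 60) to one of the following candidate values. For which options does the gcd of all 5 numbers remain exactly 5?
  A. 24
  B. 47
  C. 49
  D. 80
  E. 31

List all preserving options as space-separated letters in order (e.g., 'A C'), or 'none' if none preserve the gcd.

Old gcd = 5; gcd of others (without N[0]) = 5
New gcd for candidate v: gcd(5, v). Preserves old gcd iff gcd(5, v) = 5.
  Option A: v=24, gcd(5,24)=1 -> changes
  Option B: v=47, gcd(5,47)=1 -> changes
  Option C: v=49, gcd(5,49)=1 -> changes
  Option D: v=80, gcd(5,80)=5 -> preserves
  Option E: v=31, gcd(5,31)=1 -> changes

Answer: D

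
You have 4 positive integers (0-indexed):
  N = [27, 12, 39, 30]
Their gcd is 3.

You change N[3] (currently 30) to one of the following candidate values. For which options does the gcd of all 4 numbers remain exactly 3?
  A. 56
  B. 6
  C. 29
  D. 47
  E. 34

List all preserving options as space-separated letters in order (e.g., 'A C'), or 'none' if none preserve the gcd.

Old gcd = 3; gcd of others (without N[3]) = 3
New gcd for candidate v: gcd(3, v). Preserves old gcd iff gcd(3, v) = 3.
  Option A: v=56, gcd(3,56)=1 -> changes
  Option B: v=6, gcd(3,6)=3 -> preserves
  Option C: v=29, gcd(3,29)=1 -> changes
  Option D: v=47, gcd(3,47)=1 -> changes
  Option E: v=34, gcd(3,34)=1 -> changes

Answer: B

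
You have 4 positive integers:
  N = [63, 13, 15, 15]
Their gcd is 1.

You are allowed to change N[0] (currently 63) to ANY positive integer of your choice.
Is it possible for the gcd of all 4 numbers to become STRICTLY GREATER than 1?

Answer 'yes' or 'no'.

Answer: no

Derivation:
Current gcd = 1
gcd of all OTHER numbers (without N[0]=63): gcd([13, 15, 15]) = 1
The new gcd after any change is gcd(1, new_value).
This can be at most 1.
Since 1 = old gcd 1, the gcd can only stay the same or decrease.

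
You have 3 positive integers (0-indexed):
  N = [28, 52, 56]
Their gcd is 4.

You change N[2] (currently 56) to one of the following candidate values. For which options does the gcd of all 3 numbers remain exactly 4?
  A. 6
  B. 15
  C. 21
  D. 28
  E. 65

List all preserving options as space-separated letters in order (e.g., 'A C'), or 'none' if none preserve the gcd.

Answer: D

Derivation:
Old gcd = 4; gcd of others (without N[2]) = 4
New gcd for candidate v: gcd(4, v). Preserves old gcd iff gcd(4, v) = 4.
  Option A: v=6, gcd(4,6)=2 -> changes
  Option B: v=15, gcd(4,15)=1 -> changes
  Option C: v=21, gcd(4,21)=1 -> changes
  Option D: v=28, gcd(4,28)=4 -> preserves
  Option E: v=65, gcd(4,65)=1 -> changes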